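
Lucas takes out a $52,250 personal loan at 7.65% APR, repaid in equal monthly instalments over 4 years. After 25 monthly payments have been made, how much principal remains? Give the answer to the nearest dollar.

$27,026

With monthly rate i = 7.65%/12 = 0.0063750, the balance after k of n payments is P · [(1+i)^n − (1+i)^k] / [(1+i)^n − 1].
(1+0.0063750)^48 = 1.35666401 and (1+0.0063750)^25 = 1.17218455, so the balance is 52,250 × (1.35666401 − 1.17218455) / (1.35666401 − 1) = $27,025.58.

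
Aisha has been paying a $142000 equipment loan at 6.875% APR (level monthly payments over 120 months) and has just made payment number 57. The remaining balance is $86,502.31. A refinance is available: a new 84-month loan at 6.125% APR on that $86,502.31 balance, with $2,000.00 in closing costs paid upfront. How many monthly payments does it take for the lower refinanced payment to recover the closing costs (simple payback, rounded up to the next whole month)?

6 months

Current payment = 142,000 × 6.875%/12 / (1 − (1+0.0057292)^−120) = $1,639.61.
Refinanced payment = 86,502.31 × 0.0051042 / (1 − (1+0.0051042)^−84) = $1,268.86.
Monthly savings = $1,639.61 − $1,268.86 = $370.75.
Break-even = $2,000.00 / $370.75 = 5.39 → 6 months.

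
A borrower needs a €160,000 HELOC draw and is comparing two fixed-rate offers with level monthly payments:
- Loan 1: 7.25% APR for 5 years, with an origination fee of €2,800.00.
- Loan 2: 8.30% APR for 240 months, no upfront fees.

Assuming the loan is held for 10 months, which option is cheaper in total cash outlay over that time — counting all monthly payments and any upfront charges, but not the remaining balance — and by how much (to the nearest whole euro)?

Loan 1: at 7.25% the monthly rate is 0.0060417, so the payment is 160,000 × 0.0060417 / (1 − 1.0060417^−60) = €3,187.10.
Loan 2: at 8.30% the monthly rate is 0.0069167, so the payment is 160,000 × 0.0069167 / (1 − 1.0069167^−240) = €1,368.33.
Over 10 months: Loan 1 costs 10 × €3,187.10 + €2,800.00 = €34,671.00; Loan 2 costs 10 × €1,368.33 = €13,683.30.
Loan 2 is cheaper by €34,671.00 − €13,683.30 = €20,987.70.

Loan 2 by €20,988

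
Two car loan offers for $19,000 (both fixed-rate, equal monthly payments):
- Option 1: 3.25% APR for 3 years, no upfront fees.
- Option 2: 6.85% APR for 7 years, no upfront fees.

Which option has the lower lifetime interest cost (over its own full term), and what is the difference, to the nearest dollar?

Option 1 by $4,004

Option 1: monthly rate = 3.25%/12 = 0.0027083; payment = 19,000 × 0.0027083 / (1 − (1+0.0027083)^−36) = $554.64.
Total interest on Option 1 = 36 × $554.64 − $19,000 = $967.04.
Option 2: monthly rate = 6.85%/12 = 0.0057083; payment = 19,000 × 0.0057083 / (1 − (1+0.0057083)^−84) = $285.37.
Total interest on Option 2 = 84 × $285.37 − $19,000 = $4,971.08.
Option 1 is lower by $4,004.04.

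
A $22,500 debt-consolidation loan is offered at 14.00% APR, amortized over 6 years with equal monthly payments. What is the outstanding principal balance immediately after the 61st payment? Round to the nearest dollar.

$4,760

With monthly rate i = 14%/12 = 0.0116667, the balance after k of n payments is P · [(1+i)^n − (1+i)^k] / [(1+i)^n − 1].
(1+0.0116667)^72 = 2.30513163 and (1+0.0116667)^61 = 2.02900857, so the balance is 22,500 × (2.30513163 − 2.02900857) / (2.30513163 − 1) = $4,760.26.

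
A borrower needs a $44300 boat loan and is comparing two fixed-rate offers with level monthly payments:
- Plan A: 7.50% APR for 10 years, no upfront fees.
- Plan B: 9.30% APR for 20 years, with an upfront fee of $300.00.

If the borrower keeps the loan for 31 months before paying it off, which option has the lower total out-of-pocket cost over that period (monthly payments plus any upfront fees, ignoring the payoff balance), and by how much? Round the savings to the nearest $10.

Plan A: at 7.50% the monthly rate is 0.0062500, so the payment is 44,300 × 0.0062500 / (1 − 1.0062500^−120) = $525.85.
Plan B: monthly rate = 9.3%/12 = 0.0077500; payment = 44,300 × 0.0077500 / (1 − (1+0.0077500)^−240) = $407.17.
Over 31 months: Plan A costs 31 × $525.85 = $16,301.35; Plan B costs 31 × $407.17 + $300.00 = $12,922.27.
Plan B is cheaper by $16,301.35 − $12,922.27 = $3,379.08.

Plan B by $3,380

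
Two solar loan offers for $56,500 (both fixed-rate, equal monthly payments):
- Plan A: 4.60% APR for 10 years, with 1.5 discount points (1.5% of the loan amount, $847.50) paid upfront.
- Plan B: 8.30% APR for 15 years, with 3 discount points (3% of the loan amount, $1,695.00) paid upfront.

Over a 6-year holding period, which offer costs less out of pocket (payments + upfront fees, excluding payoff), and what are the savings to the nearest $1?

Plan B by $1,925

Plan A: at 4.60% the monthly rate is 0.0038333, so the payment is 56,500 × 0.0038333 / (1 − 1.0038333^−120) = $588.28.
Plan B: monthly rate = 8.3%/12 = 0.0069167; payment = 56,500 × 0.0069167 / (1 − (1+0.0069167)^−180) = $549.77.
Over 72 months: Plan A costs 72 × $588.28 + $847.50 = $43,203.66; Plan B costs 72 × $549.77 + $1,695.00 = $41,278.44.
Plan B is cheaper by $43,203.66 − $41,278.44 = $1,925.22.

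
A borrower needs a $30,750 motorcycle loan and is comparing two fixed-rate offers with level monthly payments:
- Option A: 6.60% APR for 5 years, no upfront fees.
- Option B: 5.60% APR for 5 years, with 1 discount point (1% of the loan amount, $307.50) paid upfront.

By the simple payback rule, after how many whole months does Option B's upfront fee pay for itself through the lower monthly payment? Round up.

22 months

Option A: at 6.60% the monthly rate is 0.0055000, so the payment is 30,750 × 0.0055000 / (1 − 1.0055000^−60) = $603.10.
Option B: monthly rate = 5.6%/12 = 0.0046667; payment = 30,750 × 0.0046667 / (1 − (1+0.0046667)^−60) = $588.78.
Monthly savings = $603.10 − $588.78 = $14.32.
Break-even = $307.50 / $14.32 = 21.47 → 22 months.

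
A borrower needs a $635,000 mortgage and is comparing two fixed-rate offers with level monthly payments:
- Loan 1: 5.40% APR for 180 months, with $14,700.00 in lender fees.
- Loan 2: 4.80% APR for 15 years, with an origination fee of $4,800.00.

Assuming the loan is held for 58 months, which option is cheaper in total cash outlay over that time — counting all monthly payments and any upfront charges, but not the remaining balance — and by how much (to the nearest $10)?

Loan 2 by $21,450

Loan 1: monthly rate = 5.4%/12 = 0.0045000; payment = 635,000 × 0.0045000 / (1 − (1+0.0045000)^−180) = $5,154.84.
Loan 2: at 4.80% the monthly rate is 0.0040000, so the payment is 635,000 × 0.0040000 / (1 − 1.0040000^−180) = $4,955.63.
Over 58 months: Loan 1 costs 58 × $5,154.84 + $14,700.00 = $313,680.72; Loan 2 costs 58 × $4,955.63 + $4,800.00 = $292,226.54.
Loan 2 is cheaper by $313,680.72 − $292,226.54 = $21,454.18.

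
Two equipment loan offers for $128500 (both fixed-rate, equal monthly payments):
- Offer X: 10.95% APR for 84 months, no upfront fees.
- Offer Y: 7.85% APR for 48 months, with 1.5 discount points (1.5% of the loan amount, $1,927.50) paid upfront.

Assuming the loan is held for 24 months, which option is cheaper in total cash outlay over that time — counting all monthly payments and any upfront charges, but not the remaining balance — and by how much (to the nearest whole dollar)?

Offer X by $24,275

Offer X: at 10.95% the monthly rate is 0.0091250, so the payment is 128,500 × 0.0091250 / (1 − 1.0091250^−84) = $2,196.86.
Offer Y: at 7.85% the monthly rate is 0.0065417, so the payment is 128,500 × 0.0065417 / (1 − 1.0065417^−48) = $3,128.02.
Over 24 months: Offer X costs 24 × $2,196.86 = $52,724.64; Offer Y costs 24 × $3,128.02 + $1,927.50 = $76,999.98.
Offer X is cheaper by $76,999.98 − $52,724.64 = $24,275.34.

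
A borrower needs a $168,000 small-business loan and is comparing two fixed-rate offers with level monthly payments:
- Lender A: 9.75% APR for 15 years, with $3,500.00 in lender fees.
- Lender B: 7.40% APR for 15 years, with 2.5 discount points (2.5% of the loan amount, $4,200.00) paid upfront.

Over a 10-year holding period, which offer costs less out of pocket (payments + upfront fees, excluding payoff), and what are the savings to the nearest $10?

Lender B by $27,130

Lender A: monthly rate = 9.75%/12 = 0.0081250; payment = 168,000 × 0.0081250 / (1 − (1+0.0081250)^−180) = $1,779.73.
Lender B: at 7.40% the monthly rate is 0.0061667, so the payment is 168,000 × 0.0061667 / (1 − 1.0061667^−180) = $1,547.85.
Over 120 months: Lender A costs 120 × $1,779.73 + $3,500.00 = $217,067.60; Lender B costs 120 × $1,547.85 + $4,200.00 = $189,942.00.
Lender B is cheaper by $217,067.60 − $189,942.00 = $27,125.60.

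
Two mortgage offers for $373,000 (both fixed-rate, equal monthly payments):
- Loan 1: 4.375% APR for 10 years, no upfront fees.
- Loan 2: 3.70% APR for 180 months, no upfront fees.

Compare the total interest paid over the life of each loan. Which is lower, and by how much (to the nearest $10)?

Loan 1: monthly rate = 4.375%/12 = 0.0036458; payment = 373,000 × 0.0036458 / (1 − (1+0.0036458)^−120) = $3,843.28.
Total interest on Loan 1 = 120 × $3,843.28 − $373,000 = $88,193.60.
Loan 2: monthly rate = 3.7%/12 = 0.0030833; payment = 373,000 × 0.0030833 / (1 − (1+0.0030833)^−180) = $2,703.30.
Total interest on Loan 2 = 180 × $2,703.30 − $373,000 = $113,594.00.
Loan 1 is lower by $25,400.40.

Loan 1 by $25,400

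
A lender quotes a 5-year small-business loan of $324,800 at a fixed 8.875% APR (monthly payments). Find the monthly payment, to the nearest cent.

$6,722.63

At 8.875% the monthly rate is 0.0073958, so the payment is 324,800 × 0.0073958 / (1 − 1.0073958^−60) = $6,722.63.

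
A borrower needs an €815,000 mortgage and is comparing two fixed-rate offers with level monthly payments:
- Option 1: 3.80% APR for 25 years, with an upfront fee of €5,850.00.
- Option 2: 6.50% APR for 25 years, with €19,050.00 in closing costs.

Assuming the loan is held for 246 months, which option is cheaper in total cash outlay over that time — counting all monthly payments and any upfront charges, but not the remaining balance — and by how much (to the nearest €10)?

Option 1: monthly rate = 3.8%/12 = 0.0031667; payment = 815,000 × 0.0031667 / (1 − (1+0.0031667)^−300) = €4,212.38.
Option 2: at 6.50% the monthly rate is 0.0054167, so the payment is 815,000 × 0.0054167 / (1 − 1.0054167^−300) = €5,502.94.
Over 246 months: Option 1 costs 246 × €4,212.38 + €5,850.00 = €1,042,095.48; Option 2 costs 246 × €5,502.94 + €19,050.00 = €1,372,773.24.
Option 1 is cheaper by €1,372,773.24 − €1,042,095.48 = €330,677.76.

Option 1 by €330,680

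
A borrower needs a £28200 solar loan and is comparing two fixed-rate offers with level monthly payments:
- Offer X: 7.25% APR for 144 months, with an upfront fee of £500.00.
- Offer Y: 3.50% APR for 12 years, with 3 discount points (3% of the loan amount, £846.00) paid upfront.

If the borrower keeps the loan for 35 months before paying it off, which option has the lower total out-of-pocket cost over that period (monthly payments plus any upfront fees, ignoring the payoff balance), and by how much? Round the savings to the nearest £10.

Offer Y by £1,530

Offer X: monthly rate = 7.25%/12 = 0.0060417; payment = 28,200 × 0.0060417 / (1 − (1+0.0060417)^−144) = £293.78.
Offer Y: at 3.50% the monthly rate is 0.0029167, so the payment is 28,200 × 0.0029167 / (1 − 1.0029167^−144) = £240.11.
Over 35 months: Offer X costs 35 × £293.78 + £500.00 = £10,782.30; Offer Y costs 35 × £240.11 + £846.00 = £9,249.85.
Offer Y is cheaper by £10,782.30 − £9,249.85 = £1,532.45.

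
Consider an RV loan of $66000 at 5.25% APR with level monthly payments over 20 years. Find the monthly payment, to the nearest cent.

Monthly rate = 5.25%/12 = 0.0043750; payment = 66,000 × 0.0043750 / (1 − (1+0.0043750)^−240) = $444.74.

$444.74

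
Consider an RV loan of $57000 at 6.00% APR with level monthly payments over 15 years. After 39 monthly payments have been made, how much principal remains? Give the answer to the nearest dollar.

With monthly rate i = 6%/12 = 0.0050000, the balance after k of n payments is P · [(1+i)^n − (1+i)^k] / [(1+i)^n − 1].
(1+0.0050000)^180 = 2.45409356 and (1+0.0050000)^39 = 1.21472063, so the balance is 57,000 × (2.45409356 − 1.21472063) / (2.45409356 − 1) = $48,583.02.

$48,583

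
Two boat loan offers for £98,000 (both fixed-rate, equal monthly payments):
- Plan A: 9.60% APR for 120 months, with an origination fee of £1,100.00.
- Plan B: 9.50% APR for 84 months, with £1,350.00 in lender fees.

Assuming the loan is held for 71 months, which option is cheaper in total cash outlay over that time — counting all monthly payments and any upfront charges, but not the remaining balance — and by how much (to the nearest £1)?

Plan A by £23,555

Plan A: monthly rate = 9.6%/12 = 0.0080000; payment = 98,000 × 0.0080000 / (1 − (1+0.0080000)^−120) = £1,273.47.
Plan B: monthly rate = 9.5%/12 = 0.0079167; payment = 98,000 × 0.0079167 / (1 − (1+0.0079167)^−84) = £1,601.71.
Over 71 months: Plan A costs 71 × £1,273.47 + £1,100.00 = £91,516.37; Plan B costs 71 × £1,601.71 + £1,350.00 = £115,071.41.
Plan A is cheaper by £115,071.41 − £91,516.37 = £23,555.04.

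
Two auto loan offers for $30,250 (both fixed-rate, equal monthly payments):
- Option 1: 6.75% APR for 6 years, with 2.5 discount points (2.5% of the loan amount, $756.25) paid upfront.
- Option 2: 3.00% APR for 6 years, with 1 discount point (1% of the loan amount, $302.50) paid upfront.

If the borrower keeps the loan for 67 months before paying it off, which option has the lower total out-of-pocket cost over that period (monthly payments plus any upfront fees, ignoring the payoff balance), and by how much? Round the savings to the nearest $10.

Option 1: monthly rate = 6.75%/12 = 0.0056250; payment = 30,250 × 0.0056250 / (1 − (1+0.0056250)^−72) = $512.11.
Option 2: monthly rate = 3%/12 = 0.0025000; payment = 30,250 × 0.0025000 / (1 − (1+0.0025000)^−72) = $459.61.
Over 67 months: Option 1 costs 67 × $512.11 + $756.25 = $35,067.62; Option 2 costs 67 × $459.61 + $302.50 = $31,096.37.
Option 2 is cheaper by $35,067.62 − $31,096.37 = $3,971.25.

Option 2 by $3,970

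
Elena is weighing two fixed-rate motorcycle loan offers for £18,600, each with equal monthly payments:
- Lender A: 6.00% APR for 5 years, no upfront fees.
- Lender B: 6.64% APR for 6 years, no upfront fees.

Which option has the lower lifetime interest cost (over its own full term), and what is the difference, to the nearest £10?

Lender A: monthly rate = 6%/12 = 0.0050000; payment = 18,600 × 0.0050000 / (1 − (1+0.0050000)^−60) = £359.59.
Total interest on Lender A = 60 × £359.59 − £18,600 = £2,975.40.
Lender B: monthly rate = 6.64%/12 = 0.0055333; payment = 18,600 × 0.0055333 / (1 − (1+0.0055333)^−72) = £313.91.
Total interest on Lender B = 72 × £313.91 − £18,600 = £4,001.52.
Lender A is lower by £1,026.12.

Lender A by £1,030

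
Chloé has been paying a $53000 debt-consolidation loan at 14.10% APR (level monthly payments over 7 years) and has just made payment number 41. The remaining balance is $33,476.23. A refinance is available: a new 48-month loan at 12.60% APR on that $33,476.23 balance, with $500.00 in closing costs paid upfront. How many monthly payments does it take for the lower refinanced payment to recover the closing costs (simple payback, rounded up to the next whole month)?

Current payment = 53,000 × 14.1%/12 / (1 − (1+0.0117500)^−84) = $996.15.
Refinanced payment = 33,476.23 × 0.0105000 / (1 − (1+0.0105000)^−48) = $891.45.
Monthly savings = $996.15 − $891.45 = $104.70.
Break-even = $500.00 / $104.70 = 4.78 → 5 months.

5 months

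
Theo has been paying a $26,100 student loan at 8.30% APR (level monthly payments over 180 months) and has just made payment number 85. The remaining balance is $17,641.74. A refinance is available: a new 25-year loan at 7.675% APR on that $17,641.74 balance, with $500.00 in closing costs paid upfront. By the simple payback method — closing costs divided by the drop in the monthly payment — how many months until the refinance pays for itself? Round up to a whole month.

5 months

Current payment = 26,100 × 8.3%/12 / (1 − (1+0.0069167)^−180) = $253.97.
Refinanced payment = 17,641.74 × 0.0063958 / (1 − (1+0.0063958)^−300) = $132.39.
Monthly savings = $253.97 − $132.39 = $121.58.
Break-even = $500.00 / $121.58 = 4.11 → 5 months.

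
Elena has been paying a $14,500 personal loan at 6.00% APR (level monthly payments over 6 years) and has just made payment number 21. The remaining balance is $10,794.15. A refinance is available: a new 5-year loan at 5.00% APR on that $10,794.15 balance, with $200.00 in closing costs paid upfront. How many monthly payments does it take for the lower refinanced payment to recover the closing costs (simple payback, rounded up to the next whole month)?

Current payment = 14,500 × 6%/12 / (1 − (1+0.0050000)^−72) = $240.31.
Refinanced payment = 10,794.15 × 0.0041667 / (1 − (1+0.0041667)^−60) = $203.70.
Monthly savings = $240.31 − $203.70 = $36.61.
Break-even = $200.00 / $36.61 = 5.46 → 6 months.

6 months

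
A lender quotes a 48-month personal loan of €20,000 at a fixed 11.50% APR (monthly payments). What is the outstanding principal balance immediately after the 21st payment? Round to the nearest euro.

€12,361

With monthly rate i = 11.5%/12 = 0.0095833, the balance after k of n payments is P · [(1+i)^n − (1+i)^k] / [(1+i)^n − 1].
(1+0.0095833)^48 = 1.58060837 and (1+0.0095833)^21 = 1.22175921, so the balance is 20,000 × (1.58060837 − 1.22175921) / (1.58060837 − 1) = €12,361.14.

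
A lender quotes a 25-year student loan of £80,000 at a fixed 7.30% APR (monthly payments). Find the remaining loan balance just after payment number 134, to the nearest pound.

£60,591

With monthly rate i = 7.3%/12 = 0.0060833, the balance after k of n payments is P · [(1+i)^n − (1+i)^k] / [(1+i)^n − 1].
(1+0.0060833)^300 = 6.16859667 and (1+0.0060833)^134 = 2.25397925, so the balance is 80,000 × (6.16859667 − 2.25397925) / (6.16859667 − 1) = £60,590.80.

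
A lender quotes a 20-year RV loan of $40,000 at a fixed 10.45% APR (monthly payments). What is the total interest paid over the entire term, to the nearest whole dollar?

$55,522

At 10.45% the monthly rate is 0.0087083, so the payment is 40,000 × 0.0087083 / (1 − 1.0087083^−240) = $398.01.
Total paid = 240 × $398.01 = $95,522.40; interest = $95,522.40 − $40,000 = $55,522.40.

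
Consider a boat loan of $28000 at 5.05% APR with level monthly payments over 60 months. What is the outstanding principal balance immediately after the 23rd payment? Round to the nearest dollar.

$18,091

With monthly rate i = 5.05%/12 = 0.0042083, the balance after k of n payments is P · [(1+i)^n − (1+i)^k] / [(1+i)^n − 1].
(1+0.0042083)^60 = 1.28655768 and (1+0.0042083)^23 = 1.10140713, so the balance is 28,000 × (1.28655768 − 1.10140713) / (1.28655768 − 1) = $18,091.35.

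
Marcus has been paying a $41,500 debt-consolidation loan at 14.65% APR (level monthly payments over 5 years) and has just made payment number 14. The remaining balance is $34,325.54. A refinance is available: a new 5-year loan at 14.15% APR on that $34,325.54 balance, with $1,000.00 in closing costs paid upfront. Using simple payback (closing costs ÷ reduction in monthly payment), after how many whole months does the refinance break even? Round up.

Current payment = 41,500 × 14.65%/12 / (1 − (1+0.0122083)^−60) = $979.67.
Refinanced payment = 34,325.54 × 0.0117917 / (1 − (1+0.0117917)^−60) = $801.37.
Monthly savings = $979.67 − $801.37 = $178.30.
Break-even = $1,000.00 / $178.30 = 5.61 → 6 months.

6 months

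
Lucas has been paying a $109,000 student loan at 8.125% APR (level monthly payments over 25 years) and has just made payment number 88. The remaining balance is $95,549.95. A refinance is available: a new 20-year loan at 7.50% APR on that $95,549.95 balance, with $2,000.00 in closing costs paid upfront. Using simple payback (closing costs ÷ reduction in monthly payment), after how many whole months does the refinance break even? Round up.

25 months

Current payment = 109,000 × 8.125%/12 / (1 − (1+0.0067708)^−300) = $850.33.
Refinanced payment = 95,549.95 × 0.0062500 / (1 − (1+0.0062500)^−240) = $769.74.
Monthly savings = $850.33 − $769.74 = $80.59.
Break-even = $2,000.00 / $80.59 = 24.82 → 25 months.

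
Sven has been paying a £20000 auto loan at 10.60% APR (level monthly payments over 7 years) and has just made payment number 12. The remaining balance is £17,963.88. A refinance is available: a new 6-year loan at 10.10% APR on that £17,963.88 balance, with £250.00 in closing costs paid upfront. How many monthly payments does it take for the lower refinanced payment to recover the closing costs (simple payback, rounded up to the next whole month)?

Current payment = 20,000 × 10.6%/12 / (1 − (1+0.0088333)^−84) = £338.26.
Refinanced payment = 17,963.88 × 0.0084167 / (1 − (1+0.0084167)^−72) = £333.70.
Monthly savings = £338.26 − £333.70 = £4.56.
Break-even = £250.00 / £4.56 = 54.82 → 55 months.

55 months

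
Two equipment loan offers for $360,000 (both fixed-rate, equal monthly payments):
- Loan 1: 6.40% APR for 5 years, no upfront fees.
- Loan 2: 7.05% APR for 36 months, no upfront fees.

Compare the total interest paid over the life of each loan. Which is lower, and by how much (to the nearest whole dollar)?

Loan 1: monthly rate = 6.4%/12 = 0.0053333; payment = 360,000 × 0.0053333 / (1 − (1+0.0053333)^−60) = $7,026.96.
Total interest on Loan 1 = 60 × $7,026.96 − $360,000 = $61,617.60.
Loan 2: monthly rate = 7.05%/12 = 0.0058750; payment = 360,000 × 0.0058750 / (1 − (1+0.0058750)^−36) = $11,123.99.
Total interest on Loan 2 = 36 × $11,123.99 − $360,000 = $40,463.64.
Loan 2 is lower by $21,153.96.

Loan 2 by $21,154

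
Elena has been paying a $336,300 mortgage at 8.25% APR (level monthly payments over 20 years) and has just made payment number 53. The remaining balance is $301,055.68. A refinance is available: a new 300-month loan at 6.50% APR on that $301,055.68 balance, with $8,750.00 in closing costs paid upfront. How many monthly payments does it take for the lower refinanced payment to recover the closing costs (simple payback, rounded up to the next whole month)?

11 months

Current payment = 336,300 × 8.25%/12 / (1 − (1+0.0068750)^−240) = $2,865.50.
Refinanced payment = 301,055.68 × 0.0054167 / (1 − (1+0.0054167)^−300) = $2,032.75.
Monthly savings = $2,865.50 − $2,032.75 = $832.75.
Break-even = $8,750.00 / $832.75 = 10.51 → 11 months.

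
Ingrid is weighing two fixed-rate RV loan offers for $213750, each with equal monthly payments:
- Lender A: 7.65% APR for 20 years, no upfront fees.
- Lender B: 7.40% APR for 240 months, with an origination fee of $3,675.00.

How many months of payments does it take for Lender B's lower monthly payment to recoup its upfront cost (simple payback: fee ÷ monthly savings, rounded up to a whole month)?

113 months

Lender A: at 7.65% the monthly rate is 0.0063750, so the payment is 213,750 × 0.0063750 / (1 − 1.0063750^−240) = $1,741.61.
Lender B: at 7.40% the monthly rate is 0.0061667, so the payment is 213,750 × 0.0061667 / (1 − 1.0061667^−240) = $1,708.91.
Monthly savings = $1,741.61 − $1,708.91 = $32.70.
Break-even = $3,675.00 / $32.70 = 112.39 → 113 months.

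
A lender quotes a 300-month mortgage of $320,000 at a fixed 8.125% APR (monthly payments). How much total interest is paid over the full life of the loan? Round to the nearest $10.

Monthly rate = 8.125%/12 = 0.0067708; payment = 320,000 × 0.0067708 / (1 − (1+0.0067708)^−300) = $2,496.37.
Total paid = 300 × $2,496.37 = $748,911.00; interest = $748,911.00 − $320,000 = $428,911.00.

$428,910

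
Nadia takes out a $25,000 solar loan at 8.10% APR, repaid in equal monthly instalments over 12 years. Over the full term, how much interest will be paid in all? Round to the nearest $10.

$14,170

Monthly rate = 8.1%/12 = 0.0067500; payment = 25,000 × 0.0067500 / (1 − (1+0.0067500)^−144) = $271.99.
Total paid = 144 × $271.99 = $39,166.56; interest = $39,166.56 − $25,000 = $14,166.56.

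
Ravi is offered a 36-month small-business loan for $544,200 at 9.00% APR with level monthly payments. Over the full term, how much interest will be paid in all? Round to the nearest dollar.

At 9.00% the monthly rate is 0.0075000, so the payment is 544,200 × 0.0075000 / (1 − 1.0075000^−36) = $17,305.41.
Total paid = 36 × $17,305.41 = $622,994.76; interest = $622,994.76 − $544,200 = $78,794.76.

$78,795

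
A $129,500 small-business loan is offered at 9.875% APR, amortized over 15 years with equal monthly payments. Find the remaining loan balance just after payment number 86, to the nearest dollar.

$90,193

With monthly rate i = 9.875%/12 = 0.0082292, the balance after k of n payments is P · [(1+i)^n − (1+i)^k] / [(1+i)^n − 1].
(1+0.0082292)^180 = 4.37185981 and (1+0.0082292)^86 = 2.02346682, so the balance is 129,500 × (4.37185981 − 2.02346682) / (4.37185981 − 1) = $90,192.63.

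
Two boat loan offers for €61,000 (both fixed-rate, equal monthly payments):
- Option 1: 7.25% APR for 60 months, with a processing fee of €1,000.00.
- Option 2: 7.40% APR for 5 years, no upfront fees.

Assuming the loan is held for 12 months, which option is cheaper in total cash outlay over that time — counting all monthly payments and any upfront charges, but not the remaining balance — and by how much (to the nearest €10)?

Option 2 by €950

Option 1: monthly rate = 7.25%/12 = 0.0060417; payment = 61,000 × 0.0060417 / (1 − (1+0.0060417)^−60) = €1,215.08.
Option 2: at 7.40% the monthly rate is 0.0061667, so the payment is 61,000 × 0.0061667 / (1 − 1.0061667^−60) = €1,219.42.
Over 12 months: Option 1 costs 12 × €1,215.08 + €1,000.00 = €15,580.96; Option 2 costs 12 × €1,219.42 = €14,633.04.
Option 2 is cheaper by €15,580.96 − €14,633.04 = €947.92.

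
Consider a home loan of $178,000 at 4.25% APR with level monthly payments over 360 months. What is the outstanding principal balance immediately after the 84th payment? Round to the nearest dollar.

$154,057

With monthly rate i = 4.25%/12 = 0.0035417, the balance after k of n payments is P · [(1+i)^n − (1+i)^k] / [(1+i)^n − 1].
(1+0.0035417)^360 = 3.57064947 and (1+0.0035417)^84 = 1.34578087, so the balance is 178,000 × (3.57064947 − 1.34578087) / (3.57064947 − 1) = $154,057.03.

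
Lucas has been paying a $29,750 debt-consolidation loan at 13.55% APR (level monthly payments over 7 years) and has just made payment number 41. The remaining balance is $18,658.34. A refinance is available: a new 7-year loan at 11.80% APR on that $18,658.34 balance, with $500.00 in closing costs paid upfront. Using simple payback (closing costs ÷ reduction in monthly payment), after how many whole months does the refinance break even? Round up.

3 months

Current payment = 29,750 × 13.55%/12 / (1 − (1+0.0112917)^−84) = $550.15.
Refinanced payment = 18,658.34 × 0.0098333 / (1 − (1+0.0098333)^−84) = $327.38.
Monthly savings = $550.15 − $327.38 = $222.77.
Break-even = $500.00 / $222.77 = 2.24 → 3 months.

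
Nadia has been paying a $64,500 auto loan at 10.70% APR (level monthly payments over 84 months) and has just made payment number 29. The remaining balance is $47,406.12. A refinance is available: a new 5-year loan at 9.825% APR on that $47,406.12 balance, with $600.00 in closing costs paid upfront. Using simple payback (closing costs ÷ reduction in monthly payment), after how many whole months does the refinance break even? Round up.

7 months

Current payment = 64,500 × 10.7%/12 / (1 − (1+0.0089167)^−84) = $1,094.25.
Refinanced payment = 47,406.12 × 0.0081875 / (1 − (1+0.0081875)^−60) = $1,003.16.
Monthly savings = $1,094.25 − $1,003.16 = $91.09.
Break-even = $600.00 / $91.09 = 6.59 → 7 months.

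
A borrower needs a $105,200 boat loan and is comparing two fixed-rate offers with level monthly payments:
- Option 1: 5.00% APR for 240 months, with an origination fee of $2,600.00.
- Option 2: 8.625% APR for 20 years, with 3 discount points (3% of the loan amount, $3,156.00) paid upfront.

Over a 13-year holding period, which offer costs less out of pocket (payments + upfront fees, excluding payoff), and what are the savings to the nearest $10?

Option 1: monthly rate = 5%/12 = 0.0041667; payment = 105,200 × 0.0041667 / (1 − (1+0.0041667)^−240) = $694.27.
Option 2: monthly rate = 8.625%/12 = 0.0071875; payment = 105,200 × 0.0071875 / (1 − (1+0.0071875)^−240) = $921.29.
Over 156 months: Option 1 costs 156 × $694.27 + $2,600.00 = $110,906.12; Option 2 costs 156 × $921.29 + $3,156.00 = $146,877.24.
Option 1 is cheaper by $146,877.24 − $110,906.12 = $35,971.12.

Option 1 by $35,970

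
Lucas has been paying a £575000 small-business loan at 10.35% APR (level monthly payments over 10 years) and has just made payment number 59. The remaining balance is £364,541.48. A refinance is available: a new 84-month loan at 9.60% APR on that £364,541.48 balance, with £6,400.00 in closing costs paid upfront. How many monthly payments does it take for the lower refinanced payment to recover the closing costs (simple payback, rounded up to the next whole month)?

Current payment = 575,000 × 10.35%/12 / (1 − (1+0.0086250)^−120) = £7,710.55.
Refinanced payment = 364,541.48 × 0.0080000 / (1 − (1+0.0080000)^−84) = £5,976.74.
Monthly savings = £7,710.55 − £5,976.74 = £1,733.81.
Break-even = £6,400.00 / £1,733.81 = 3.69 → 4 months.

4 months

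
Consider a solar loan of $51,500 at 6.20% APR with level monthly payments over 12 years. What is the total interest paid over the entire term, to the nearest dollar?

At 6.20% the monthly rate is 0.0051667, so the payment is 51,500 × 0.0051667 / (1 − 1.0051667^−144) = $507.91.
Total paid = 144 × $507.91 = $73,139.04; interest = $73,139.04 − $51,500 = $21,639.04.

$21,639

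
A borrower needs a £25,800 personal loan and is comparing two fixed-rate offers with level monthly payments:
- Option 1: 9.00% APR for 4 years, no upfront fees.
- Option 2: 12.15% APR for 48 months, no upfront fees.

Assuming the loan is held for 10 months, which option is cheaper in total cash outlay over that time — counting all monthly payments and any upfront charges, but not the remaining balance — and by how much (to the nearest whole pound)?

Option 1: monthly rate = 9%/12 = 0.0075000; payment = 25,800 × 0.0075000 / (1 − (1+0.0075000)^−48) = £642.03.
Option 2: at 12.15% the monthly rate is 0.0101250, so the payment is 25,800 × 0.0101250 / (1 − 1.0101250^−48) = £681.31.
Over 10 months: Option 1 costs 10 × £642.03 = £6,420.30; Option 2 costs 10 × £681.31 = £6,813.10.
Option 1 is cheaper by £6,813.10 − £6,420.30 = £392.80.

Option 1 by £393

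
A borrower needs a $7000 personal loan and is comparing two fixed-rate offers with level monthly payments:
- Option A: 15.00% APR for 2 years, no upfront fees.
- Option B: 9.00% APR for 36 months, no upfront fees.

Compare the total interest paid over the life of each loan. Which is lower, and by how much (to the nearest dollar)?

Option A: monthly rate = 15%/12 = 0.0125000; payment = 7,000 × 0.0125000 / (1 − (1+0.0125000)^−24) = $339.41.
Total interest on Option A = 24 × $339.41 − $7,000 = $1,145.84.
Option B: monthly rate = 9%/12 = 0.0075000; payment = 7,000 × 0.0075000 / (1 − (1+0.0075000)^−36) = $222.60.
Total interest on Option B = 36 × $222.60 − $7,000 = $1,013.60.
Option B is lower by $132.24.

Option B by $132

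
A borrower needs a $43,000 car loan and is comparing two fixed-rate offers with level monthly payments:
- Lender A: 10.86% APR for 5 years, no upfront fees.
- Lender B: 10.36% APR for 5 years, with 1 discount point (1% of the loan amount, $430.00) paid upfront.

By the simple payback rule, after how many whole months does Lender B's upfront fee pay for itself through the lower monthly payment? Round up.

41 months

Lender A: at 10.86% the monthly rate is 0.0090500, so the payment is 43,000 × 0.0090500 / (1 − 1.0090500^−60) = $931.92.
Lender B: monthly rate = 10.36%/12 = 0.0086333; payment = 43,000 × 0.0086333 / (1 − (1+0.0086333)^−60) = $921.26.
Monthly savings = $931.92 − $921.26 = $10.66.
Break-even = $430.00 / $10.66 = 40.34 → 41 months.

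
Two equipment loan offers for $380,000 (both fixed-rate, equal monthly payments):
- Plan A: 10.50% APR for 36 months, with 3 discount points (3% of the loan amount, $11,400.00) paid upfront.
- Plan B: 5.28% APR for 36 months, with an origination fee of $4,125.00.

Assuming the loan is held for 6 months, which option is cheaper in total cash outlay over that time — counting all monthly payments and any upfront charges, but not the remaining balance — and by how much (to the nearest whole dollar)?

Plan B by $12,760

Plan A: at 10.50% the monthly rate is 0.0087500, so the payment is 380,000 × 0.0087500 / (1 − 1.0087500^−36) = $12,350.93.
Plan B: at 5.28% the monthly rate is 0.0044000, so the payment is 380,000 × 0.0044000 / (1 − 1.0044000^−36) = $11,436.77.
Over 6 months: Plan A costs 6 × $12,350.93 + $11,400.00 = $85,505.58; Plan B costs 6 × $11,436.77 + $4,125.00 = $72,745.62.
Plan B is cheaper by $85,505.58 − $72,745.62 = $12,759.96.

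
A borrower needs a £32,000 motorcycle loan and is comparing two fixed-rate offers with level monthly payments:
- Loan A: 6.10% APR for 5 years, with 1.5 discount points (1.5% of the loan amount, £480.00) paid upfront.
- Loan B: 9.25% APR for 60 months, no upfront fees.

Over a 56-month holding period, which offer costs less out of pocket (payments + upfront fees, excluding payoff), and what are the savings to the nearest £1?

Loan A by £2,209

Loan A: monthly rate = 6.1%/12 = 0.0050833; payment = 32,000 × 0.0050833 / (1 − (1+0.0050833)^−60) = £620.14.
Loan B: at 9.25% the monthly rate is 0.0077083, so the payment is 32,000 × 0.0077083 / (1 − 1.0077083^−60) = £668.16.
Over 56 months: Loan A costs 56 × £620.14 + £480.00 = £35,207.84; Loan B costs 56 × £668.16 = £37,416.96.
Loan A is cheaper by £37,416.96 − £35,207.84 = £2,209.12.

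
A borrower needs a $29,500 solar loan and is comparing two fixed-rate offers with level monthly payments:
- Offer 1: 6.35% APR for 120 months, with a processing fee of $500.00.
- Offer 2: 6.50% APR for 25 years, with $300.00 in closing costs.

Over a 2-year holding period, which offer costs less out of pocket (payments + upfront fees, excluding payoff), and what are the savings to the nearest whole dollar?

Offer 2 by $3,405

Offer 1: at 6.35% the monthly rate is 0.0052917, so the payment is 29,500 × 0.0052917 / (1 − 1.0052917^−120) = $332.72.
Offer 2: monthly rate = 6.5%/12 = 0.0054167; payment = 29,500 × 0.0054167 / (1 − (1+0.0054167)^−300) = $199.19.
Over 24 months: Offer 1 costs 24 × $332.72 + $500.00 = $8,485.28; Offer 2 costs 24 × $199.19 + $300.00 = $5,080.56.
Offer 2 is cheaper by $8,485.28 − $5,080.56 = $3,404.72.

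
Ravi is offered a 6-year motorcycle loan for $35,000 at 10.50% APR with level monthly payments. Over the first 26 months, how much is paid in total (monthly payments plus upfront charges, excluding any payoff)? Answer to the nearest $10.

Monthly rate = 10.5%/12 = 0.0087500; payment = 35,000 × 0.0087500 / (1 − (1+0.0087500)^−72) = $657.26.
Total outlay = 26 × $657.26 = $17,088.76.

$17,090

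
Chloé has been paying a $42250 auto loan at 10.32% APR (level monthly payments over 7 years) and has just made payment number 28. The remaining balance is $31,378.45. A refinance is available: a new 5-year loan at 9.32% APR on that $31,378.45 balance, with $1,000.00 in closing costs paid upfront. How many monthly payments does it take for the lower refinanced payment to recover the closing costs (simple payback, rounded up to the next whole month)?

20 months

Current payment = 42,250 × 10.32%/12 / (1 − (1+0.0086000)^−84) = $708.41.
Refinanced payment = 31,378.45 × 0.0077667 / (1 − (1+0.0077667)^−60) = $656.25.
Monthly savings = $708.41 − $656.25 = $52.16.
Break-even = $1,000.00 / $52.16 = 19.17 → 20 months.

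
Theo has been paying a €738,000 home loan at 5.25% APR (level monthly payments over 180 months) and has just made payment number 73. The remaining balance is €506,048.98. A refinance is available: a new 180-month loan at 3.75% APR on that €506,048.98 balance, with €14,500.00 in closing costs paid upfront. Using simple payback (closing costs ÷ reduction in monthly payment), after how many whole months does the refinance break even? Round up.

7 months

Current payment = 738,000 × 5.25%/12 / (1 − (1+0.0043750)^−180) = €5,932.62.
Refinanced payment = 506,048.98 × 0.0031250 / (1 − (1+0.0031250)^−180) = €3,680.10.
Monthly savings = €5,932.62 − €3,680.10 = €2,252.52.
Break-even = €14,500.00 / €2,252.52 = 6.44 → 7 months.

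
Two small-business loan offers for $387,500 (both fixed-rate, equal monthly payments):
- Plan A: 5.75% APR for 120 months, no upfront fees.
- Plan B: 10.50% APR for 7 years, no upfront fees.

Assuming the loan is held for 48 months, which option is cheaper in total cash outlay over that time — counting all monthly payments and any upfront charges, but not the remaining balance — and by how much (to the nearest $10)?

Plan A: at 5.75% the monthly rate is 0.0047917, so the payment is 387,500 × 0.0047917 / (1 − 1.0047917^−120) = $4,253.56.
Plan B: at 10.50% the monthly rate is 0.0087500, so the payment is 387,500 × 0.0087500 / (1 − 1.0087500^−84) = $6,533.51.
Over 48 months: Plan A costs 48 × $4,253.56 = $204,170.88; Plan B costs 48 × $6,533.51 = $313,608.48.
Plan A is cheaper by $313,608.48 − $204,170.88 = $109,437.60.

Plan A by $109,440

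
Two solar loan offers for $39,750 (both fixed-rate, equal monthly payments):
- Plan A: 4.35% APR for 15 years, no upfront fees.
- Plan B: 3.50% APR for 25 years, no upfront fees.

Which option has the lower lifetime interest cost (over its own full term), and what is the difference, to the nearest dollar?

Plan A: monthly rate = 4.35%/12 = 0.0036250; payment = 39,750 × 0.0036250 / (1 − (1+0.0036250)^−180) = $301.05.
Total interest on Plan A = 180 × $301.05 − $39,750 = $14,439.00.
Plan B: at 3.50% the monthly rate is 0.0029167, so the payment is 39,750 × 0.0029167 / (1 − 1.0029167^−300) = $199.00.
Total interest on Plan B = 300 × $199.00 − $39,750 = $19,950.00.
Plan A is lower by $5,511.00.

Plan A by $5,511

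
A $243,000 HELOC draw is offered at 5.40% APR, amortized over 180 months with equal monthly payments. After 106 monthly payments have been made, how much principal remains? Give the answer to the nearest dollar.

With monthly rate i = 5.4%/12 = 0.0045000, the balance after k of n payments is P · [(1+i)^n − (1+i)^k] / [(1+i)^n − 1].
(1+0.0045000)^180 = 2.24382713 and (1+0.0045000)^106 = 1.60951028, so the balance is 243,000 × (2.24382713 − 1.60951028) / (2.24382713 − 1) = $123,923.17.

$123,923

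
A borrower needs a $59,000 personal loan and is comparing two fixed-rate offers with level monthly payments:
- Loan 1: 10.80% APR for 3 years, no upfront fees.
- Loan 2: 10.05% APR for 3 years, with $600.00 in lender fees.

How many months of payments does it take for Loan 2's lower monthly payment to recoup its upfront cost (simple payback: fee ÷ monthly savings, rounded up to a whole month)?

Loan 1: at 10.80% the monthly rate is 0.0090000, so the payment is 59,000 × 0.0090000 / (1 − 1.0090000^−36) = $1,926.00.
Loan 2: monthly rate = 10.05%/12 = 0.0083750; payment = 59,000 × 0.0083750 / (1 − (1+0.0083750)^−36) = $1,905.15.
Monthly savings = $1,926.00 − $1,905.15 = $20.85.
Break-even = $600.00 / $20.85 = 28.78 → 29 months.

29 months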